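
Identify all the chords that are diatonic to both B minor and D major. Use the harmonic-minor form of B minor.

Bm, C♯dim, Em, G

Triads in B minor (harmonic minor): B minor (i), C♯ diminished (ii°), D augmented (III+), E minor (iv), F♯ major (V), G major (VI), A♯ diminished (vii°).
Triads in D major: D major (I), E minor (ii), F♯ minor (iii), G major (IV), A major (V), B minor (vi), C♯ diminished (vii°).
Shared triads with their functions: B minor (i in B minor, vi in D major); C♯ diminished (ii° in B minor, vii° in D major); E minor (iv in B minor, ii in D major); G major (VI in B minor, IV in D major).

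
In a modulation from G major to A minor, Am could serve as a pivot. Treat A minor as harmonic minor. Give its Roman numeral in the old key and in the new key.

ii in G major; i in A minor

The scale of G major is G A B C D E F#; A is degree 2, and the triad built there (A-C-E) is minor, so it is ii.
The scale of A minor (harmonic minor) is A B C D E F G#; A is degree 1, and the triad built there (A-C-E) is minor, so it is i.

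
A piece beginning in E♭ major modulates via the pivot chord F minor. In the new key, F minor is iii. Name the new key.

D♭ major

The numeral iii denotes a minor triad on scale degree 3. With F on degree 3, the tonic of the new key is D♭.
Degree 3 carries a minor triad in major keys, so the destination is D♭ major.
Check: the diatonic triads of D♭ major are D♭ (I), E♭m (ii), Fm (iii), G♭ (IV), A♭ (V), B♭m (vi), Cdim (vii°) — F minor is indeed iii.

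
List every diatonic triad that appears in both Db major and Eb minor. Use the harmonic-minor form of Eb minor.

Ebm

Triads in Db major: Db major (I), Eb minor (ii), F minor (iii), Gb major (IV), Ab major (V), Bb minor (vi), C diminished (vii°).
Triads in Eb minor (harmonic minor): Eb minor (i), F diminished (ii°), Gb augmented (III+), Ab minor (iv), Bb major (V), Cb major (VI), D diminished (vii°).
Shared triads with their functions: Eb minor (ii in Db major, i in Eb minor).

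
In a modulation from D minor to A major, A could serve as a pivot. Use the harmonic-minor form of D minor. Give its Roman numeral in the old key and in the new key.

The scale of D minor (harmonic minor) is D E F G A B♭ C♯; A is degree 5, and the triad built there (A-C♯-E) is major, so it is V.
The scale of A major is A B C♯ D E F♯ G♯; A is degree 1, and the triad built there (A-C♯-E) is major, so it is I.

V in D minor; I in A major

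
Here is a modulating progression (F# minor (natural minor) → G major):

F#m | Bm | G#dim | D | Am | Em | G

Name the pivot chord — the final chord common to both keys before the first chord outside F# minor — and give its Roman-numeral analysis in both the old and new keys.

D — VI in F# minor, V in G major

Chords diatonic to F# minor: F#m, G#dim, A, Bm, C#m, D, E.
Reading the progression, the first chord not in that set is Am, so the modulation leaves F# minor there.
The chord immediately before Am is D, which is diatonic to both keys: VI in F# minor and V in G major.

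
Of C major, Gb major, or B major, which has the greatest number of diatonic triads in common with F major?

Triads of F major: F (I), Gm (ii), Am (iii), Bb (IV), C (V), Dm (vi), Edim (vii°).
C major shares 4: F, Am, C, Dm.
Gb major shares 0: none.
B major shares 0: none.
The most common triads (4) are shared with C major.

C major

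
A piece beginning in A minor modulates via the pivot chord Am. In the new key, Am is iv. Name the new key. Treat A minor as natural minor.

E minor

The numeral iv denotes a minor triad on scale degree 4. With A on degree 4, the tonic of the new key is E.
Degree 4 carries a minor triad in minor keys, so the destination is E minor.
Check: the diatonic triads of E minor (natural minor) are Em (i), F♯dim (ii°), G (III), Am (iv), Bm (v), C (VI), D (VII) — Am is indeed iv.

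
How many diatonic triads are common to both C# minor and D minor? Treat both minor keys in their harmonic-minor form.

1

Diatonic triads of C# minor (harmonic minor): C#m (i), D#dim (ii°), Eaug (III+), F#m (iv), G# (V), A (VI), B#dim (vii°).
Diatonic triads of D minor (harmonic minor): Dm (i), Edim (ii°), Faug (III+), Gm (iv), A (V), Bb (VI), C#dim (vii°).
Matching root and quality in both lists: A.
That gives 1 common triad.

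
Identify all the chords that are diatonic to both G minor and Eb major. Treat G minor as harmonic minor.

Gm, Cm, Eb

Triads in G minor (harmonic minor): Gm (i), Adim (ii°), Bbaug (III+), Cm (iv), D (V), Eb (VI), F#dim (vii°).
Triads in Eb major: Eb (I), Fm (ii), Gm (iii), Ab (IV), Bb (V), Cm (vi), Ddim (vii°).
Shared triads with their functions: Gm (i in G minor, iii in Eb major); Cm (iv in G minor, vi in Eb major); Eb (VI in G minor, I in Eb major).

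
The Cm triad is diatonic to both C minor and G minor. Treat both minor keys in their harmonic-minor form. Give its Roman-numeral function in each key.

i in C minor; iv in G minor

The scale of C minor (harmonic minor) is C D Eb F G Ab B; C is degree 1, and the triad built there (C-Eb-G) is minor, so it is i.
The scale of G minor (harmonic minor) is G A Bb C D Eb F#; C is degree 4, and the triad built there (C-Eb-G) is minor, so it is iv.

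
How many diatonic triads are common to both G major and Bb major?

Diatonic triads of G major: G (I), Am (ii), Bm (iii), C (IV), D (V), Em (vi), F#dim (vii°).
Diatonic triads of Bb major: Bb (I), Cm (ii), Dm (iii), Eb (IV), F (V), Gm (vi), Adim (vii°).
No triad has the same root and quality in both keys.

0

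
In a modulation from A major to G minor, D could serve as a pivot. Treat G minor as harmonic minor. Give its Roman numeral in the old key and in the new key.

The scale of A major is A B C# D E F# G#; D is degree 4, and the triad built there (D-F#-A) is major, so it is IV.
The scale of G minor (harmonic minor) is G A Bb C D Eb F#; D is degree 5, and the triad built there (D-F#-A) is major, so it is V.

IV in A major; V in G minor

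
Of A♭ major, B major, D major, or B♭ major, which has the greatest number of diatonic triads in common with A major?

Triads of A major: A (I), Bm (ii), C♯m (iii), D (IV), E (V), F♯m (vi), G♯dim (vii°).
A♭ major shares 0: none.
B major shares 2: C♯m, E.
D major shares 4: A, Bm, D, F♯m.
B♭ major shares 0: none.
The most common triads (4) are shared with D major.

D major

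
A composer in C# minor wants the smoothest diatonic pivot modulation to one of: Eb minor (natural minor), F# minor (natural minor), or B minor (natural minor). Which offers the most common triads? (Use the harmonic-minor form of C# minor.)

F# minor

Triads of C# minor (harmonic minor): C# minor (i), D# diminished (ii°), E augmented (III+), F# minor (iv), G# major (V), A major (VI), B# diminished (vii°).
Eb minor (natural minor) shares 0: none.
F# minor (natural minor) shares 3: C#m, F#m, A.
B minor (natural minor) shares 2: F#m, A.
The most common triads (3) are shared with F# minor.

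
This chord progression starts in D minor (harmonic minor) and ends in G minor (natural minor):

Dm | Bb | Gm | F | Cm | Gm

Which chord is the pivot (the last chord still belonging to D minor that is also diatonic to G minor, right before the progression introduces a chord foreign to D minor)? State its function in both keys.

Chords diatonic to D minor: Dm, Edim, Faug, Gm, A, Bb, C#dim.
Reading the progression, the first chord not in that set is F, so the modulation leaves D minor there.
The chord immediately before F is Gm, which is diatonic to both keys: iv in D minor and i in G minor.

Gm — iv in D minor, i in G minor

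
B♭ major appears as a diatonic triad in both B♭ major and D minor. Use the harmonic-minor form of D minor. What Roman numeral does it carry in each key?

The scale of B♭ major is B♭ C D E♭ F G A; B♭ is degree 1, and the triad built there (B♭-D-F) is major, so it is I.
The scale of D minor (harmonic minor) is D E F G A B♭ C♯; B♭ is degree 6, and the triad built there (B♭-D-F) is major, so it is VI.

I in B♭ major; VI in D minor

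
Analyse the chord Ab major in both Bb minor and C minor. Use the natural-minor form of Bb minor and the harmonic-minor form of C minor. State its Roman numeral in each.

The scale of Bb minor (natural minor) is Bb C Db Eb F Gb Ab; Ab is degree 7, and the triad built there (Ab-C-Eb) is major, so it is VII.
The scale of C minor (harmonic minor) is C D Eb F G Ab B; Ab is degree 6, and the triad built there (Ab-C-Eb) is major, so it is VI.

VII in Bb minor; VI in C minor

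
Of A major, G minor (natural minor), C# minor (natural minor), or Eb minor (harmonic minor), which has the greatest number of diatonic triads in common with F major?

G minor

Triads of F major: F (I), Gm (ii), Am (iii), Bb (IV), C (V), Dm (vi), Edim (vii°).
A major shares 0: none.
G minor (natural minor) shares 4: F, Gm, Bb, Dm.
C# minor (natural minor) shares 0: none.
Eb minor (harmonic minor) shares 1: Bb.
The most common triads (4) are shared with G minor.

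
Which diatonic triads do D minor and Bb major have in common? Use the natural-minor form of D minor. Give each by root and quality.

Dm, F, Gm, Bb

Triads in D minor (natural minor): Dm (i), Edim (ii°), F (III), Gm (iv), Am (v), Bb (VI), C (VII).
Triads in Bb major: Bb (I), Cm (ii), Dm (iii), Eb (IV), F (V), Gm (vi), Adim (vii°).
Shared triads with their functions: Dm (i in D minor, iii in Bb major); F (III in D minor, V in Bb major); Gm (iv in D minor, vi in Bb major); Bb (VI in D minor, I in Bb major).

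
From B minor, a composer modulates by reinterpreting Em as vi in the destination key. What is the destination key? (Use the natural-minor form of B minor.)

G major

The numeral vi denotes a minor triad on scale degree 6. With E on degree 6, the tonic of the new key is G.
Degree 6 carries a minor triad in major keys, so the destination is G major.
Check: the diatonic triads of G major are G (I), Am (ii), Bm (iii), C (IV), D (V), Em (vi), F#dim (vii°) — Em is indeed vi.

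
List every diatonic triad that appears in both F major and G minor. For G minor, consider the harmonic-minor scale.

Triads in F major: F (I), Gm (ii), Am (iii), Bb (IV), C (V), Dm (vi), Edim (vii°).
Triads in G minor (harmonic minor): Gm (i), Adim (ii°), Bbaug (III+), Cm (iv), D (V), Eb (VI), F#dim (vii°).
Shared triads with their functions: Gm (ii in F major, i in G minor).

Gm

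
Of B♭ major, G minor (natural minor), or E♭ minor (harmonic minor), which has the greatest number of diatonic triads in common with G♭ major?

Triads of G♭ major: G♭ (I), A♭m (ii), B♭m (iii), C♭ (IV), D♭ (V), E♭m (vi), Fdim (vii°).
B♭ major shares 0: none.
G minor (natural minor) shares 0: none.
E♭ minor (harmonic minor) shares 4: A♭m, C♭, E♭m, Fdim.
The most common triads (4) are shared with E♭ minor.

E♭ minor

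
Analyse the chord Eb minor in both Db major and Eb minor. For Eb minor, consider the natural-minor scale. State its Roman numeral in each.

The scale of Db major is Db Eb F Gb Ab Bb C; Eb is degree 2, and the triad built there (Eb-Gb-Bb) is minor, so it is ii.
The scale of Eb minor (natural minor) is Eb F Gb Ab Bb Cb Db; Eb is degree 1, and the triad built there (Eb-Gb-Bb) is minor, so it is i.

ii in Db major; i in Eb minor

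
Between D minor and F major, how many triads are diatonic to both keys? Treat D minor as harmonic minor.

4

Diatonic triads of D minor (harmonic minor): Dm (i), Edim (ii°), Faug (III+), Gm (iv), A (V), B♭ (VI), C♯dim (vii°).
Diatonic triads of F major: F (I), Gm (ii), Am (iii), B♭ (IV), C (V), Dm (vi), Edim (vii°).
Matching root and quality in both lists: Dm, Edim, Gm, B♭.
That gives 4 common triads.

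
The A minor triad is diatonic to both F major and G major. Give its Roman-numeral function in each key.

iii in F major; ii in G major

The scale of F major is F G A Bb C D E; A is degree 3, and the triad built there (A-C-E) is minor, so it is iii.
The scale of G major is G A B C D E F#; A is degree 2, and the triad built there (A-C-E) is minor, so it is ii.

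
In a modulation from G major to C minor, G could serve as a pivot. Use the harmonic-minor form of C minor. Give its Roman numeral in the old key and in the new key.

The scale of G major is G A B C D E F#; G is degree 1, and the triad built there (G-B-D) is major, so it is I.
The scale of C minor (harmonic minor) is C D Eb F G Ab B; G is degree 5, and the triad built there (G-B-D) is major, so it is V.

I in G major; V in C minor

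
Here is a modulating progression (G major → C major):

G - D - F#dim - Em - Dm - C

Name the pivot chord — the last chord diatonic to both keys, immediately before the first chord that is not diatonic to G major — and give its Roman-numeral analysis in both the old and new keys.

Chords diatonic to G major: G, Am, Bm, C, D, Em, F#dim.
Reading the progression, the first chord not in that set is Dm, so the modulation leaves G major there.
The chord immediately before Dm is Em, which is diatonic to both keys: vi in G major and iii in C major.

Em — vi in G major, iii in C major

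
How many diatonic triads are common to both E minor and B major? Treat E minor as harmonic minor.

1

Diatonic triads of E minor (harmonic minor): E minor (i), F# diminished (ii°), G augmented (III+), A minor (iv), B major (V), C major (VI), D# diminished (vii°).
Diatonic triads of B major: B major (I), C# minor (ii), D# minor (iii), E major (IV), F# major (V), G# minor (vi), A# diminished (vii°).
Matching root and quality in both lists: B major.
That gives 1 common triad.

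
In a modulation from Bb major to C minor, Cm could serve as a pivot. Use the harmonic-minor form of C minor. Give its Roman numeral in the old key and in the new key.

ii in Bb major; i in C minor

The scale of Bb major is Bb C D Eb F G A; C is degree 2, and the triad built there (C-Eb-G) is minor, so it is ii.
The scale of C minor (harmonic minor) is C D Eb F G Ab B; C is degree 1, and the triad built there (C-Eb-G) is minor, so it is i.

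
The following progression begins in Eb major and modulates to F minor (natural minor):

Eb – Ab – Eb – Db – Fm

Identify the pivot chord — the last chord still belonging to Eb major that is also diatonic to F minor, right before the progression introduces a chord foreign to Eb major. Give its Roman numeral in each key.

Chords diatonic to Eb major: Eb, Fm, Gm, Ab, Bb, Cm, Ddim.
Reading the progression, the first chord not in that set is Db, so the modulation leaves Eb major there.
The chord immediately before Db is Eb, which is diatonic to both keys: I in Eb major and VII in F minor.

Eb — I in Eb major, VII in F minor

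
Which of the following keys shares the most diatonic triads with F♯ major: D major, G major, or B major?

B major

Triads of F♯ major: F♯ (I), G♯m (ii), A♯m (iii), B (IV), C♯ (V), D♯m (vi), E♯dim (vii°).
D major shares 0: none.
G major shares 0: none.
B major shares 4: F♯, G♯m, B, D♯m.
The most common triads (4) are shared with B major.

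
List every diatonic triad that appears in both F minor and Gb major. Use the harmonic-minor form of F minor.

Triads in F minor (harmonic minor): Fm (i), Gdim (ii°), Abaug (III+), Bbm (iv), C (V), Db (VI), Edim (vii°).
Triads in Gb major: Gb (I), Abm (ii), Bbm (iii), Cb (IV), Db (V), Ebm (vi), Fdim (vii°).
Shared triads with their functions: Bbm (iv in F minor, iii in Gb major); Db (VI in F minor, V in Gb major).

Bbm, Db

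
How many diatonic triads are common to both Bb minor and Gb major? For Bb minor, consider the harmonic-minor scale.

3

Diatonic triads of Bb minor (harmonic minor): Bbm (i), Cdim (ii°), Dbaug (III+), Ebm (iv), F (V), Gb (VI), Adim (vii°).
Diatonic triads of Gb major: Gb (I), Abm (ii), Bbm (iii), Cb (IV), Db (V), Ebm (vi), Fdim (vii°).
Matching root and quality in both lists: Bbm, Ebm, Gb.
That gives 3 common triads.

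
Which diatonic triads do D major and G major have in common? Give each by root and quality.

D, Em, G, Bm

Triads in D major: D (I), Em (ii), F#m (iii), G (IV), A (V), Bm (vi), C#dim (vii°).
Triads in G major: G (I), Am (ii), Bm (iii), C (IV), D (V), Em (vi), F#dim (vii°).
Shared triads with their functions: D (I in D major, V in G major); Em (ii in D major, vi in G major); G (IV in D major, I in G major); Bm (vi in D major, iii in G major).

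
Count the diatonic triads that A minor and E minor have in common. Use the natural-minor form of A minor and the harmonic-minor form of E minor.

Diatonic triads of A minor (natural minor): A minor (i), B diminished (ii°), C major (III), D minor (iv), E minor (v), F major (VI), G major (VII).
Diatonic triads of E minor (harmonic minor): E minor (i), F# diminished (ii°), G augmented (III+), A minor (iv), B major (V), C major (VI), D# diminished (vii°).
Matching root and quality in both lists: A minor, C major, E minor.
That gives 3 common triads.

3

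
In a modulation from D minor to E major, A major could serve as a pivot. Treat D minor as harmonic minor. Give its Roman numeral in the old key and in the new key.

The scale of D minor (harmonic minor) is D E F G A Bb C#; A is degree 5, and the triad built there (A-C#-E) is major, so it is V.
The scale of E major is E F# G# A B C# D#; A is degree 4, and the triad built there (A-C#-E) is major, so it is IV.

V in D minor; IV in E major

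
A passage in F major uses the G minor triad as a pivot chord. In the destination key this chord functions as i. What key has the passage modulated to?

G minor

The numeral i denotes a minor triad on scale degree 1. With G on degree 1, the tonic of the new key is G.
Degree 1 carries a minor triad in minor keys, so the destination is G minor.
Check: the diatonic triads of G minor (natural minor) are Gm (i), Adim (ii°), Bb (III), Cm (iv), Dm (v), Eb (VI), F (VII) — G minor is indeed i.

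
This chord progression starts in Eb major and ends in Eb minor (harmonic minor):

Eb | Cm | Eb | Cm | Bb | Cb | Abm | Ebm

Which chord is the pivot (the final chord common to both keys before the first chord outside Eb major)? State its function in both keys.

Bb — V in Eb major, V in Eb minor

Chords diatonic to Eb major: Eb, Fm, Gm, Ab, Bb, Cm, Ddim.
Reading the progression, the first chord not in that set is Cb, so the modulation leaves Eb major there.
The chord immediately before Cb is Bb, which is diatonic to both keys: V in Eb major and V in Eb minor.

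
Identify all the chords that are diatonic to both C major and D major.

Em, G

Triads in C major: C (I), Dm (ii), Em (iii), F (IV), G (V), Am (vi), Bdim (vii°).
Triads in D major: D (I), Em (ii), F#m (iii), G (IV), A (V), Bm (vi), C#dim (vii°).
Shared triads with their functions: Em (iii in C major, ii in D major); G (V in C major, IV in D major).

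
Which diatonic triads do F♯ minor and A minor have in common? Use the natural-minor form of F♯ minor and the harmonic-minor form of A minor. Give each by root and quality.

G♯dim, E

Triads in F♯ minor (natural minor): F♯m (i), G♯dim (ii°), A (III), Bm (iv), C♯m (v), D (VI), E (VII).
Triads in A minor (harmonic minor): Am (i), Bdim (ii°), Caug (III+), Dm (iv), E (V), F (VI), G♯dim (vii°).
Shared triads with their functions: G♯dim (ii° in F♯ minor, vii° in A minor); E (VII in F♯ minor, V in A minor).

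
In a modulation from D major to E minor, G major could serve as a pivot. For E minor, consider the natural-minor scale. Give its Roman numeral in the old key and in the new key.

The scale of D major is D E F# G A B C#; G is degree 4, and the triad built there (G-B-D) is major, so it is IV.
The scale of E minor (natural minor) is E F# G A B C D; G is degree 3, and the triad built there (G-B-D) is major, so it is III.

IV in D major; III in E minor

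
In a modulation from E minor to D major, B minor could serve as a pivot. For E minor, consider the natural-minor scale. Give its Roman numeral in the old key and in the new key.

The scale of E minor (natural minor) is E F# G A B C D; B is degree 5, and the triad built there (B-D-F#) is minor, so it is v.
The scale of D major is D E F# G A B C#; B is degree 6, and the triad built there (B-D-F#) is minor, so it is vi.

v in E minor; vi in D major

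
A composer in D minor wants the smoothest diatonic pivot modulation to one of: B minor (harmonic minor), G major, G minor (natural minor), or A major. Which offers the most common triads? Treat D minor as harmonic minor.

Triads of D minor (harmonic minor): Dm (i), Edim (ii°), Faug (III+), Gm (iv), A (V), Bb (VI), C#dim (vii°).
B minor (harmonic minor) shares 1: C#dim.
G major shares 0: none.
G minor (natural minor) shares 3: Dm, Gm, Bb.
A major shares 1: A.
The most common triads (3) are shared with G minor.

G minor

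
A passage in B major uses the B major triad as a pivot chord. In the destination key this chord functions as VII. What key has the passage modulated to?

C# minor

The numeral VII denotes a major triad on scale degree 7. With B on degree 7, the tonic of the new key is C#.
Degree 7 carries a major triad in natural-minor keys, so the destination is C# minor.
Check: the diatonic triads of C# minor (natural minor) are C#m (i), D#dim (ii°), E (III), F#m (iv), G#m (v), A (VI), B (VII) — B major is indeed VII.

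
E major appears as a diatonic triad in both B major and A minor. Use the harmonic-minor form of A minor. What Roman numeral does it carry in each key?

The scale of B major is B C# D# E F# G# A#; E is degree 4, and the triad built there (E-G#-B) is major, so it is IV.
The scale of A minor (harmonic minor) is A B C D E F G#; E is degree 5, and the triad built there (E-G#-B) is major, so it is V.

IV in B major; V in A minor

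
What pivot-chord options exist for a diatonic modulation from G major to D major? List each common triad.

Triads in G major: G (I), Am (ii), Bm (iii), C (IV), D (V), Em (vi), F#dim (vii°).
Triads in D major: D (I), Em (ii), F#m (iii), G (IV), A (V), Bm (vi), C#dim (vii°).
Shared triads with their functions: G (I in G major, IV in D major); Bm (iii in G major, vi in D major); D (V in G major, I in D major); Em (vi in G major, ii in D major).

G, Bm, D, Em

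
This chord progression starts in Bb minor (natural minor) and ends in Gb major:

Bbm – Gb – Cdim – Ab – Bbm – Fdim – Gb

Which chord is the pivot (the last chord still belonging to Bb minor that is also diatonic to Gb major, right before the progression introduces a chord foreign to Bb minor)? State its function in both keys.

Chords diatonic to Bb minor: Bbm, Cdim, Db, Ebm, Fm, Gb, Ab.
Reading the progression, the first chord not in that set is Fdim, so the modulation leaves Bb minor there.
The chord immediately before Fdim is Bbm, which is diatonic to both keys: i in Bb minor and iii in Gb major.

Bbm — i in Bb minor, iii in Gb major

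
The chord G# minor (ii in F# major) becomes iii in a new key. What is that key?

E major

The numeral iii denotes a minor triad on scale degree 3. With G# on degree 3, the tonic of the new key is E.
Degree 3 carries a minor triad in major keys, so the destination is E major.
Check: the diatonic triads of E major are E (I), F#m (ii), G#m (iii), A (IV), B (V), C#m (vi), D#dim (vii°) — G# minor is indeed iii.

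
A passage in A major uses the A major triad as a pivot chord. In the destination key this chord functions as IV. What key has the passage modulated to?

E major

The numeral IV denotes a major triad on scale degree 4. With A on degree 4, the tonic of the new key is E.
Degree 4 carries a major triad in major keys, so the destination is E major.
Check: the diatonic triads of E major are E (I), F#m (ii), G#m (iii), A (IV), B (V), C#m (vi), D#dim (vii°) — A major is indeed IV.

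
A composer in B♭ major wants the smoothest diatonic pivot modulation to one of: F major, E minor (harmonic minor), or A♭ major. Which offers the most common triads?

Triads of B♭ major: B♭ major (I), C minor (ii), D minor (iii), E♭ major (IV), F major (V), G minor (vi), A diminished (vii°).
F major shares 4: B♭, Dm, F, Gm.
E minor (harmonic minor) shares 0: none.
A♭ major shares 2: Cm, E♭.
The most common triads (4) are shared with F major.

F major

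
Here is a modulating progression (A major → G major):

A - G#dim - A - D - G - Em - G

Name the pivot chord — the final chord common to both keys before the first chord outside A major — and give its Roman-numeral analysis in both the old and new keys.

Chords diatonic to A major: A, Bm, C#m, D, E, F#m, G#dim.
Reading the progression, the first chord not in that set is G, so the modulation leaves A major there.
The chord immediately before G is D, which is diatonic to both keys: IV in A major and V in G major.

D — IV in A major, V in G major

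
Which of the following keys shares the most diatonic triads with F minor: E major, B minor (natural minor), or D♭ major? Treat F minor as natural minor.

Triads of F minor (natural minor): Fm (i), Gdim (ii°), A♭ (III), B♭m (iv), Cm (v), D♭ (VI), E♭ (VII).
E major shares 0: none.
B minor (natural minor) shares 0: none.
D♭ major shares 4: Fm, A♭, B♭m, D♭.
The most common triads (4) are shared with D♭ major.

D♭ major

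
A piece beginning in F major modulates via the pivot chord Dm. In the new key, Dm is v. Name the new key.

The numeral v denotes a minor triad on scale degree 5. With D on degree 5, the tonic of the new key is G.
Degree 5 carries a minor triad in natural-minor keys, so the destination is G minor.
Check: the diatonic triads of G minor (natural minor) are Gm (i), Adim (ii°), Bb (III), Cm (iv), Dm (v), Eb (VI), F (VII) — Dm is indeed v.

G minor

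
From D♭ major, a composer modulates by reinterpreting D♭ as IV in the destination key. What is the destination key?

The numeral IV denotes a major triad on scale degree 4. With D♭ on degree 4, the tonic of the new key is A♭.
Degree 4 carries a major triad in major keys, so the destination is A♭ major.
Check: the diatonic triads of A♭ major are A♭ (I), B♭m (ii), Cm (iii), D♭ (IV), E♭ (V), Fm (vi), Gdim (vii°) — D♭ is indeed IV.

A♭ major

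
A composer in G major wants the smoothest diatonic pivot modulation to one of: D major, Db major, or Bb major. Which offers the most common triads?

Triads of G major: G major (I), A minor (ii), B minor (iii), C major (IV), D major (V), E minor (vi), F# diminished (vii°).
D major shares 4: G, Bm, D, Em.
Db major shares 0: none.
Bb major shares 0: none.
The most common triads (4) are shared with D major.

D major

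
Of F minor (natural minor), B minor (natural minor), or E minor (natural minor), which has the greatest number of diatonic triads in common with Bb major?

F minor

Triads of Bb major: Bb (I), Cm (ii), Dm (iii), Eb (IV), F (V), Gm (vi), Adim (vii°).
F minor (natural minor) shares 2: Cm, Eb.
B minor (natural minor) shares 0: none.
E minor (natural minor) shares 0: none.
The most common triads (2) are shared with F minor.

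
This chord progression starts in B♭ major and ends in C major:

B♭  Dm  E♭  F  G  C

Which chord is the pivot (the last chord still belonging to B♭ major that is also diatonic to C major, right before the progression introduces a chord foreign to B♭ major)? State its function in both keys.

Chords diatonic to B♭ major: B♭, Cm, Dm, E♭, F, Gm, Adim.
Reading the progression, the first chord not in that set is G, so the modulation leaves B♭ major there.
The chord immediately before G is F, which is diatonic to both keys: V in B♭ major and IV in C major.

F — V in B♭ major, IV in C major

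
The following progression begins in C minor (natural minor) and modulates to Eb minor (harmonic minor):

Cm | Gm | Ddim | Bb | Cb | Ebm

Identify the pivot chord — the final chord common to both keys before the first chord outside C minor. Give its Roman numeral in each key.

Chords diatonic to C minor: Cm, Ddim, Eb, Fm, Gm, Ab, Bb.
Reading the progression, the first chord not in that set is Cb, so the modulation leaves C minor there.
The chord immediately before Cb is Bb, which is diatonic to both keys: VII in C minor and V in Eb minor.

Bb — VII in C minor, V in Eb minor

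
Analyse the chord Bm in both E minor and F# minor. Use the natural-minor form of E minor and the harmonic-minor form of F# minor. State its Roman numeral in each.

The scale of E minor (natural minor) is E F# G A B C D; B is degree 5, and the triad built there (B-D-F#) is minor, so it is v.
The scale of F# minor (harmonic minor) is F# G# A B C# D E#; B is degree 4, and the triad built there (B-D-F#) is minor, so it is iv.

v in E minor; iv in F# minor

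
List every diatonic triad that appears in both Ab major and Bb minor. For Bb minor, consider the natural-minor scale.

Triads in Ab major: Ab (I), Bbm (ii), Cm (iii), Db (IV), Eb (V), Fm (vi), Gdim (vii°).
Triads in Bb minor (natural minor): Bbm (i), Cdim (ii°), Db (III), Ebm (iv), Fm (v), Gb (VI), Ab (VII).
Shared triads with their functions: Ab (I in Ab major, VII in Bb minor); Bbm (ii in Ab major, i in Bb minor); Db (IV in Ab major, III in Bb minor); Fm (vi in Ab major, v in Bb minor).

Ab, Bbm, Db, Fm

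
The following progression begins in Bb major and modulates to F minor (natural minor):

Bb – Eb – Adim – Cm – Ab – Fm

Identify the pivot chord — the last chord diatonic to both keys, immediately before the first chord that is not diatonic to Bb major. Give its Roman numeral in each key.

Chords diatonic to Bb major: Bb, Cm, Dm, Eb, F, Gm, Adim.
Reading the progression, the first chord not in that set is Ab, so the modulation leaves Bb major there.
The chord immediately before Ab is Cm, which is diatonic to both keys: ii in Bb major and v in F minor.

Cm — ii in Bb major, v in F minor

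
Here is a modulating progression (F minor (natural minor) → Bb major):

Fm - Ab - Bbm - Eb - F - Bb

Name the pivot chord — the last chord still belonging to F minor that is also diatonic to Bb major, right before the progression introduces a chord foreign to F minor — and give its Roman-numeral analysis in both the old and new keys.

Eb — VII in F minor, IV in Bb major

Chords diatonic to F minor: Fm, Gdim, Ab, Bbm, Cm, Db, Eb.
Reading the progression, the first chord not in that set is F, so the modulation leaves F minor there.
The chord immediately before F is Eb, which is diatonic to both keys: VII in F minor and IV in Bb major.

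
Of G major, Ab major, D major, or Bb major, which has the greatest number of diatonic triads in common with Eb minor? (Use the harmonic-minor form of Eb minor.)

Bb major

Triads of Eb minor (harmonic minor): Eb minor (i), F diminished (ii°), Gb augmented (III+), Ab minor (iv), Bb major (V), Cb major (VI), D diminished (vii°).
G major shares 0: none.
Ab major shares 0: none.
D major shares 0: none.
Bb major shares 1: Bb.
The most common triads (1) are shared with Bb major.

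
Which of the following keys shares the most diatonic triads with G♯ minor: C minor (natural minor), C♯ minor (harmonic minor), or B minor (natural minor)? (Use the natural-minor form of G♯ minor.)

Triads of G♯ minor (natural minor): G♯m (i), A♯dim (ii°), B (III), C♯m (iv), D♯m (v), E (VI), F♯ (VII).
C minor (natural minor) shares 0: none.
C♯ minor (harmonic minor) shares 1: C♯m.
B minor (natural minor) shares 0: none.
The most common triads (1) are shared with C♯ minor.

C♯ minor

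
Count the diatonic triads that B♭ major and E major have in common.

Diatonic triads of B♭ major: B♭ (I), Cm (ii), Dm (iii), E♭ (IV), F (V), Gm (vi), Adim (vii°).
Diatonic triads of E major: E (I), F♯m (ii), G♯m (iii), A (IV), B (V), C♯m (vi), D♯dim (vii°).
No triad has the same root and quality in both keys.

0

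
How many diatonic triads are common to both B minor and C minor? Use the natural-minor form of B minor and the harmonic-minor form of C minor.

1

Diatonic triads of B minor (natural minor): Bm (i), C#dim (ii°), D (III), Em (iv), F#m (v), G (VI), A (VII).
Diatonic triads of C minor (harmonic minor): Cm (i), Ddim (ii°), Ebaug (III+), Fm (iv), G (V), Ab (VI), Bdim (vii°).
Matching root and quality in both lists: G.
That gives 1 common triad.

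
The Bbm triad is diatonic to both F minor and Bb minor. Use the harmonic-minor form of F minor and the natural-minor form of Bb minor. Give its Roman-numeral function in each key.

iv in F minor; i in Bb minor

The scale of F minor (harmonic minor) is F G Ab Bb C Db E; Bb is degree 4, and the triad built there (Bb-Db-F) is minor, so it is iv.
The scale of Bb minor (natural minor) is Bb C Db Eb F Gb Ab; Bb is degree 1, and the triad built there (Bb-Db-F) is minor, so it is i.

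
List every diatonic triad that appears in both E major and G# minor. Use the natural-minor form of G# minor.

E, G#m, B, C#m

Triads in E major: E major (I), F# minor (ii), G# minor (iii), A major (IV), B major (V), C# minor (vi), D# diminished (vii°).
Triads in G# minor (natural minor): G# minor (i), A# diminished (ii°), B major (III), C# minor (iv), D# minor (v), E major (VI), F# major (VII).
Shared triads with their functions: E major (I in E major, VI in G# minor); G# minor (iii in E major, i in G# minor); B major (V in E major, III in G# minor); C# minor (vi in E major, iv in G# minor).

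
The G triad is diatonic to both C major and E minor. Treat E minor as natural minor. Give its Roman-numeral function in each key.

V in C major; III in E minor

The scale of C major is C D E F G A B; G is degree 5, and the triad built there (G-B-D) is major, so it is V.
The scale of E minor (natural minor) is E F# G A B C D; G is degree 3, and the triad built there (G-B-D) is major, so it is III.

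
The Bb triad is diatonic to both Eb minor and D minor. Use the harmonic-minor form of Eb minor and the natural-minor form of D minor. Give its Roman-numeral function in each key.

The scale of Eb minor (harmonic minor) is Eb F Gb Ab Bb Cb D; Bb is degree 5, and the triad built there (Bb-D-F) is major, so it is V.
The scale of D minor (natural minor) is D E F G A Bb C; Bb is degree 6, and the triad built there (Bb-D-F) is major, so it is VI.

V in Eb minor; VI in D minor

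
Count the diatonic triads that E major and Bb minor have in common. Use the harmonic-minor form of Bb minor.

Diatonic triads of E major: E major (I), F# minor (ii), G# minor (iii), A major (IV), B major (V), C# minor (vi), D# diminished (vii°).
Diatonic triads of Bb minor (harmonic minor): Bb minor (i), C diminished (ii°), Db augmented (III+), Eb minor (iv), F major (V), Gb major (VI), A diminished (vii°).
No triad has the same root and quality in both keys.

0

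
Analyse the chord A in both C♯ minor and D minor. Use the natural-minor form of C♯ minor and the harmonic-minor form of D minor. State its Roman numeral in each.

VI in C♯ minor; V in D minor

The scale of C♯ minor (natural minor) is C♯ D♯ E F♯ G♯ A B; A is degree 6, and the triad built there (A-C♯-E) is major, so it is VI.
The scale of D minor (harmonic minor) is D E F G A B♭ C♯; A is degree 5, and the triad built there (A-C♯-E) is major, so it is V.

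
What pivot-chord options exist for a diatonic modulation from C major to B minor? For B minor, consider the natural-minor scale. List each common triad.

Triads in C major: C (I), Dm (ii), Em (iii), F (IV), G (V), Am (vi), Bdim (vii°).
Triads in B minor (natural minor): Bm (i), C#dim (ii°), D (III), Em (iv), F#m (v), G (VI), A (VII).
Shared triads with their functions: Em (iii in C major, iv in B minor); G (V in C major, VI in B minor).

Em, G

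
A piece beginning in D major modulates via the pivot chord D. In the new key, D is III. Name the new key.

The numeral III denotes a major triad on scale degree 3. With D on degree 3, the tonic of the new key is B.
Degree 3 carries a major triad in natural-minor keys, so the destination is B minor.
Check: the diatonic triads of B minor (natural minor) are Bm (i), C#dim (ii°), D (III), Em (iv), F#m (v), G (VI), A (VII) — D is indeed III.

B minor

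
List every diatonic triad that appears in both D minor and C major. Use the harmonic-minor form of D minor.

Dm

Triads in D minor (harmonic minor): Dm (i), Edim (ii°), Faug (III+), Gm (iv), A (V), Bb (VI), C#dim (vii°).
Triads in C major: C (I), Dm (ii), Em (iii), F (IV), G (V), Am (vi), Bdim (vii°).
Shared triads with their functions: Dm (i in D minor, ii in C major).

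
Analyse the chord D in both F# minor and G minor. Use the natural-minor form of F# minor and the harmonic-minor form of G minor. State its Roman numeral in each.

VI in F# minor; V in G minor

The scale of F# minor (natural minor) is F# G# A B C# D E; D is degree 6, and the triad built there (D-F#-A) is major, so it is VI.
The scale of G minor (harmonic minor) is G A Bb C D Eb F#; D is degree 5, and the triad built there (D-F#-A) is major, so it is V.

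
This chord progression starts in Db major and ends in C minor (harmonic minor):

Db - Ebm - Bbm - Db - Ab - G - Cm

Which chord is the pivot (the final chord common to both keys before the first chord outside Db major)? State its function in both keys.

Chords diatonic to Db major: Db, Ebm, Fm, Gb, Ab, Bbm, Cdim.
Reading the progression, the first chord not in that set is G, so the modulation leaves Db major there.
The chord immediately before G is Ab, which is diatonic to both keys: V in Db major and VI in C minor.

Ab — V in Db major, VI in C minor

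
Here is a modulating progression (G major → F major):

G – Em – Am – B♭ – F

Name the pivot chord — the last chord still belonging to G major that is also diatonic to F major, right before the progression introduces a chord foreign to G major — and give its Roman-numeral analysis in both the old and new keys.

Chords diatonic to G major: G, Am, Bm, C, D, Em, F♯dim.
Reading the progression, the first chord not in that set is B♭, so the modulation leaves G major there.
The chord immediately before B♭ is Am, which is diatonic to both keys: ii in G major and iii in F major.

Am — ii in G major, iii in F major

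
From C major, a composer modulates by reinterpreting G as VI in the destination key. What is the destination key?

The numeral VI denotes a major triad on scale degree 6. With G on degree 6, the tonic of the new key is B.
Degree 6 carries a major triad in minor keys, so the destination is B minor.
Check: the diatonic triads of B minor (natural minor) are Bm (i), C♯dim (ii°), D (III), Em (iv), F♯m (v), G (VI), A (VII) — G is indeed VI.

B minor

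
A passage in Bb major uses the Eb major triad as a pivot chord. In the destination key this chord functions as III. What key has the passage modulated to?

The numeral III denotes a major triad on scale degree 3. With Eb on degree 3, the tonic of the new key is C.
Degree 3 carries a major triad in natural-minor keys, so the destination is C minor.
Check: the diatonic triads of C minor (natural minor) are Cm (i), Ddim (ii°), Eb (III), Fm (iv), Gm (v), Ab (VI), Bb (VII) — Eb major is indeed III.

C minor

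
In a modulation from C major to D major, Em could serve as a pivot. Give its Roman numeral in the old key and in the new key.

iii in C major; ii in D major

The scale of C major is C D E F G A B; E is degree 3, and the triad built there (E-G-B) is minor, so it is iii.
The scale of D major is D E F# G A B C#; E is degree 2, and the triad built there (E-G-B) is minor, so it is ii.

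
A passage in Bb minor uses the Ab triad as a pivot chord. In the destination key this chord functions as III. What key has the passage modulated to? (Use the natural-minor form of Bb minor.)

The numeral III denotes a major triad on scale degree 3. With Ab on degree 3, the tonic of the new key is F.
Degree 3 carries a major triad in natural-minor keys, so the destination is F minor.
Check: the diatonic triads of F minor (natural minor) are Fm (i), Gdim (ii°), Ab (III), Bbm (iv), Cm (v), Db (VI), Eb (VII) — Ab is indeed III.

F minor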